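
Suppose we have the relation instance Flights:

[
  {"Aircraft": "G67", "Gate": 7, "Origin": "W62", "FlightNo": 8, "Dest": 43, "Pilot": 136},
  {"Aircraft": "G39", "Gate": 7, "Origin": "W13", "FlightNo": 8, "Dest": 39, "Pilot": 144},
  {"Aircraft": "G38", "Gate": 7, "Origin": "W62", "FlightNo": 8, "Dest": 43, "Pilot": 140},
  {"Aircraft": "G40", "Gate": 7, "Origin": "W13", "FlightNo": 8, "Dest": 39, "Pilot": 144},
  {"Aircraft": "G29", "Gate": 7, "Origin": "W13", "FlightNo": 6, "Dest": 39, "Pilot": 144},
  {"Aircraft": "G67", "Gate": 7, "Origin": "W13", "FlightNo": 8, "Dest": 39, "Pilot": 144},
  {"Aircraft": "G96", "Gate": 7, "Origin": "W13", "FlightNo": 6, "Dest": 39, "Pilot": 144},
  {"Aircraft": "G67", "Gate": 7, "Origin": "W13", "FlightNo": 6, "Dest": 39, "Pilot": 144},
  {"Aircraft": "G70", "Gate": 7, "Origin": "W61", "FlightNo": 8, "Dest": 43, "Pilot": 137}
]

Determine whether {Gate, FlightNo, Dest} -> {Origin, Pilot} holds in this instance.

No

(Gate=7, FlightNo=8, Dest=43): 3 rows → {Origin,Pilot} takes values {(W62, 136), (W62, 140), (W61, 137)} — violation
(Gate=7, FlightNo=8, Dest=39): 3 rows → {Origin,Pilot} = (W13, 144), (W13, 144), (W13, 144) ✓
(Gate=7, FlightNo=6, Dest=39): 3 rows → {Origin,Pilot} = (W13, 144), (W13, 144), (W13, 144) ✓
Two rows agree on {Gate, FlightNo, Dest} but differ on {Origin, Pilot}, so {Gate, FlightNo, Dest} -> {Origin, Pilot} does not hold.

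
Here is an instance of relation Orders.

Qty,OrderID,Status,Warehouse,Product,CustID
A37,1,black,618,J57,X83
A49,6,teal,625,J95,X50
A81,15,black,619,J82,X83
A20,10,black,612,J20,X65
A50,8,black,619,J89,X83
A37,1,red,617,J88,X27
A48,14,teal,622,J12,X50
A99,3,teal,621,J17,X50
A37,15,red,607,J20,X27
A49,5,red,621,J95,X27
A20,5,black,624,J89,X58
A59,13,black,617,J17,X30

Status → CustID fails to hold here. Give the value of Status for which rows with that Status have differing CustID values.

Status=black: 6 rows → CustID takes values {X83, X65, X58, X30} — violation
Status=teal: 3 rows → CustID = X50, X50, X50 ✓
Status=red: 3 rows → CustID = X27, X27, X27 ✓
The only Status value with inconsistent CustID is Status=black.

black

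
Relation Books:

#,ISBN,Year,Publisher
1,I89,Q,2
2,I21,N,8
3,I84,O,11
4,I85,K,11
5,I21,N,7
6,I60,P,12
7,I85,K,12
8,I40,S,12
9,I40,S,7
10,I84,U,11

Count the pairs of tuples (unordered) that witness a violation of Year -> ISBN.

0

Year=N: all 2 rows agree on ISBN — 0 pairs.
Year=K: all 2 rows agree on ISBN — 0 pairs.
Year=S: all 2 rows agree on ISBN — 0 pairs.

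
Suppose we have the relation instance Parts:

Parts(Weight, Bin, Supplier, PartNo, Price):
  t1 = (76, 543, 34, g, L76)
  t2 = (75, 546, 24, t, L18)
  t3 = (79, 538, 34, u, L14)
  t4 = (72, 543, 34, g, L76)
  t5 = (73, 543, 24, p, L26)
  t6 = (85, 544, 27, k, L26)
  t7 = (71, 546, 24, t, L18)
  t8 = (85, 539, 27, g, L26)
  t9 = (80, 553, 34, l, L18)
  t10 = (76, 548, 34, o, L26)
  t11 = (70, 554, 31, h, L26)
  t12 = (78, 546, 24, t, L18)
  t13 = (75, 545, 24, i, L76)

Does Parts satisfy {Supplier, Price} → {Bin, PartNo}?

(Supplier=34, Price=L76): rows 1, 4 → {Bin,PartNo} = (543, g), (543, g) ✓
(Supplier=24, Price=L18): rows 2, 7, 12 → {Bin,PartNo} = (546, t), (546, t), (546, t) ✓
(Supplier=34, Price=L14): row 3 → {Bin,PartNo} = (538, u) ✓
(Supplier=24, Price=L26): row 5 → {Bin,PartNo} = (543, p) ✓
(Supplier=27, Price=L26): rows 6, 8 → {Bin,PartNo} takes values {(544, k), (539, g)} — violation
(Supplier=34, Price=L18): row 9 → {Bin,PartNo} = (553, l) ✓
(Supplier=34, Price=L26): row 10 → {Bin,PartNo} = (548, o) ✓
(Supplier=31, Price=L26): row 11 → {Bin,PartNo} = (554, h) ✓
(Supplier=24, Price=L76): row 13 → {Bin,PartNo} = (545, i) ✓
Two rows agree on {Supplier, Price} but differ on {Bin, PartNo}, so {Supplier, Price} → {Bin, PartNo} does not hold.

No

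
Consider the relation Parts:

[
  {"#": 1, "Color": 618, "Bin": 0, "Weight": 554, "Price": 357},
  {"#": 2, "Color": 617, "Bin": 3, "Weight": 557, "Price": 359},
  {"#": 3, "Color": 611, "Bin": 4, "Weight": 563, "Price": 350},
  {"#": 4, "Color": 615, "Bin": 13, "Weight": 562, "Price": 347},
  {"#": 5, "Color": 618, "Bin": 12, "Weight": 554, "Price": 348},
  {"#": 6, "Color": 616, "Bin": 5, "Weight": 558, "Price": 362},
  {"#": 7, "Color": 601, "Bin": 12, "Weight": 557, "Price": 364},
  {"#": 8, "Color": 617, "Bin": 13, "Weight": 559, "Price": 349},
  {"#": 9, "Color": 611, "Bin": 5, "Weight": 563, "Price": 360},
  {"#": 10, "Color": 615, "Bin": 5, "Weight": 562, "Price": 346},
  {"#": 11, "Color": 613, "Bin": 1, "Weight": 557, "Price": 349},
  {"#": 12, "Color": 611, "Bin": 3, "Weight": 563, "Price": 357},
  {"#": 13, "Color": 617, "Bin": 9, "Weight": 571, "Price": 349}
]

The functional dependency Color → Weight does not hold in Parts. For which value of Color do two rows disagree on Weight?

Color=618: rows 1, 5 → Weight = 554, 554 ✓
Color=617: rows 2, 8, 13 → Weight takes values {557, 559, 571} — violation
Color=611: rows 3, 9, 12 → Weight = 563, 563, 563 ✓
Color=615: rows 4, 10 → Weight = 562, 562 ✓
Color=616: row 6 → Weight = 558 ✓
Color=601: row 7 → Weight = 557 ✓
Color=613: row 11 → Weight = 557 ✓
The only Color value with inconsistent Weight is Color=617.

617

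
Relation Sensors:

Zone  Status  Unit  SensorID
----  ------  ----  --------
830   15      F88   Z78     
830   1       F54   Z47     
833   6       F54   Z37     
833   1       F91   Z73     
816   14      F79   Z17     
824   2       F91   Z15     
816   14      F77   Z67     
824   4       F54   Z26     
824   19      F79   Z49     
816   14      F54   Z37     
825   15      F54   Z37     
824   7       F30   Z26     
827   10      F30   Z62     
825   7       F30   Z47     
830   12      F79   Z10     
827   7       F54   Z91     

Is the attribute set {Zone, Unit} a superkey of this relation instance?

Yes

All 16 rows have distinct {Zone, Unit} values, so {Zone, Unit} → (all attributes) holds and {Zone, Unit} is a superkey.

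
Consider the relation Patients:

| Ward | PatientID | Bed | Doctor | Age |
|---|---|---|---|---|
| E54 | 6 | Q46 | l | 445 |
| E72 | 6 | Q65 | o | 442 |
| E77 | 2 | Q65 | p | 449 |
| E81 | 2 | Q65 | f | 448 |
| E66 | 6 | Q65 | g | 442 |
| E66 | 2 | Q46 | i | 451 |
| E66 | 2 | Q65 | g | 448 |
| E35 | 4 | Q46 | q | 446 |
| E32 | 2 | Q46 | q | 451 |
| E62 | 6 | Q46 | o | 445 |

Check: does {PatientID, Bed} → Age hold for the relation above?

(PatientID=6, Bed=Q46): 2 rows → Age = 445, 445 ✓
(PatientID=6, Bed=Q65): 2 rows → Age = 442, 442 ✓
(PatientID=2, Bed=Q65): 3 rows → Age takes values {449, 448} — violation
(PatientID=2, Bed=Q46): 2 rows → Age = 451, 451 ✓
(PatientID=4, Bed=Q46): 1 row → Age = 446 ✓
Two rows agree on {PatientID, Bed} but differ on Age, so {PatientID, Bed} → Age does not hold.

No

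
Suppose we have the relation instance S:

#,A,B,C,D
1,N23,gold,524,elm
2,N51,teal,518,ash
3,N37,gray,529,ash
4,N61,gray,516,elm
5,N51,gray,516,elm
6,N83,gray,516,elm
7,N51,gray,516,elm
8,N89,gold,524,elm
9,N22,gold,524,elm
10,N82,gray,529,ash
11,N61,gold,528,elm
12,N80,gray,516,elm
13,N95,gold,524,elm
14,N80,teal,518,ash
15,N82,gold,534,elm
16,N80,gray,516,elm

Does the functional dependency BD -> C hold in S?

(B=gold, D=elm): rows 1, 8, 9, 11, 13, 15 → C takes values {524, 528, 534} — violation
(B=teal, D=ash): rows 2, 14 → C = 518, 518 ✓
(B=gray, D=ash): rows 3, 10 → C = 529, 529 ✓
(B=gray, D=elm): rows 4, 5, 6, 7, 12, 16 → C = 516, 516, 516, 516, 516, 516 ✓
Two rows agree on BD but differ on C, so BD -> C does not hold.

No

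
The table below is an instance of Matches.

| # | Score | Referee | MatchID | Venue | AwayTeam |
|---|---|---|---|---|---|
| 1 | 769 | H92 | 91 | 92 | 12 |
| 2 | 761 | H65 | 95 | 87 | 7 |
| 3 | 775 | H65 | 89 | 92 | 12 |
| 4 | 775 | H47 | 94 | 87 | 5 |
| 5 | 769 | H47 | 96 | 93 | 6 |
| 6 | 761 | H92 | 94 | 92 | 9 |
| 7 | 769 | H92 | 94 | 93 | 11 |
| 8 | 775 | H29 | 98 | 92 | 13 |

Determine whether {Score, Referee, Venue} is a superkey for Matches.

Yes

All 8 rows have distinct {Score, Referee, Venue} values, so {Score, Referee, Venue} → (all attributes) holds and {Score, Referee, Venue} is a superkey.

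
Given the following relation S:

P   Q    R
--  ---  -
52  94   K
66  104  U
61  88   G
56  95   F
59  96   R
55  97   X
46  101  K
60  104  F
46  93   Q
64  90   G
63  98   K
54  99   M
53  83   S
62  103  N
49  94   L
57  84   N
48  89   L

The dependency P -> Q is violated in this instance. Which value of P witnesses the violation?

P=52: 1 row → Q = 94 ✓
P=66: 1 row → Q = 104 ✓
P=61: 1 row → Q = 88 ✓
P=56: 1 row → Q = 95 ✓
P=59: 1 row → Q = 96 ✓
P=55: 1 row → Q = 97 ✓
P=46: 2 rows → Q takes values {101, 93} — violation
P=60: 1 row → Q = 104 ✓
P=64: 1 row → Q = 90 ✓
P=63: 1 row → Q = 98 ✓
P=54: 1 row → Q = 99 ✓
P=53: 1 row → Q = 83 ✓
P=62: 1 row → Q = 103 ✓
P=49: 1 row → Q = 94 ✓
P=57: 1 row → Q = 84 ✓
P=48: 1 row → Q = 89 ✓
The only P value with inconsistent Q is P=46.

46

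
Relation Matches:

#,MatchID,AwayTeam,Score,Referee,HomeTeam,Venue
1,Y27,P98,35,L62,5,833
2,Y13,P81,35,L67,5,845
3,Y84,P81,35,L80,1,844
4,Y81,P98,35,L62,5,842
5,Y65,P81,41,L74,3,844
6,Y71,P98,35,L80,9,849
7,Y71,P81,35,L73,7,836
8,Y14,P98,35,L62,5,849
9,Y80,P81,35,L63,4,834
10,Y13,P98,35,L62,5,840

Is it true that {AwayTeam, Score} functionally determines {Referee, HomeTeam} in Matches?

(AwayTeam=P98, Score=35): rows 1, 4, 6, 8, 10 → {Referee,HomeTeam} takes values {(L62, 5), (L80, 9)} — violation
(AwayTeam=P81, Score=35): rows 2, 3, 7, 9 → {Referee,HomeTeam} takes values {(L67, 5), (L80, 1), (L73, 7), (L63, 4)} — violation
(AwayTeam=P81, Score=41): row 5 → {Referee,HomeTeam} = (L74, 3) ✓
Two rows agree on {AwayTeam, Score} but differ on {Referee, HomeTeam}, so {AwayTeam, Score} → {Referee, HomeTeam} does not hold.

No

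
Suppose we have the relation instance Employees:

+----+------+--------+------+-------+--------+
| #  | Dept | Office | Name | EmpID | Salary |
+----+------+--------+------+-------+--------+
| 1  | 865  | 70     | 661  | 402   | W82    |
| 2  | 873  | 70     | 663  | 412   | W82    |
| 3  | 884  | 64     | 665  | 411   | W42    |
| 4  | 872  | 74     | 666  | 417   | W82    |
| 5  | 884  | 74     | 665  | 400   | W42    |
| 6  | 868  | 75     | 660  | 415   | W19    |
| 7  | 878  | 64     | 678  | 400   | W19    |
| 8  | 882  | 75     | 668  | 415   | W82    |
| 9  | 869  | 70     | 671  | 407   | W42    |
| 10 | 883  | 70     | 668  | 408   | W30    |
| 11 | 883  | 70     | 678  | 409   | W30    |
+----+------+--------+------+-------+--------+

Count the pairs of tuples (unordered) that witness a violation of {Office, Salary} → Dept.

(Office=70, Salary=W82): violating pairs (1,2) — 1 pair.
(Office=70, Salary=W30): all 2 rows agree on Dept — 0 pairs.

1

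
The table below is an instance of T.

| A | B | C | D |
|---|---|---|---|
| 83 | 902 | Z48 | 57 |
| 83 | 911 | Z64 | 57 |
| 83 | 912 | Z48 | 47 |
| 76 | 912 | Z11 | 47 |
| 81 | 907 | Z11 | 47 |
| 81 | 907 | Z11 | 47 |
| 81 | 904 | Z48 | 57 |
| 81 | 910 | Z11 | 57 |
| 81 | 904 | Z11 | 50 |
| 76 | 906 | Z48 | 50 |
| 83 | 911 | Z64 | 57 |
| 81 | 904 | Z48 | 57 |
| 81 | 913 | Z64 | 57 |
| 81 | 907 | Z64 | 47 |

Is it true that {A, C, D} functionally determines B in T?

Yes

(A=83, C=Z48, D=57): 1 row → B = 902 ✓
(A=83, C=Z64, D=57): 2 rows → B = 911, 911 ✓
(A=83, C=Z48, D=47): 1 row → B = 912 ✓
(A=76, C=Z11, D=47): 1 row → B = 912 ✓
(A=81, C=Z11, D=47): 2 rows → B = 907, 907 ✓
(A=81, C=Z48, D=57): 2 rows → B = 904, 904 ✓
(A=81, C=Z11, D=57): 1 row → B = 910 ✓
(A=81, C=Z11, D=50): 1 row → B = 904 ✓
(A=76, C=Z48, D=50): 1 row → B = 906 ✓
(A=81, C=Z64, D=57): 1 row → B = 913 ✓
(A=81, C=Z64, D=47): 1 row → B = 907 ✓
Every {A, C, D} value is associated with a single B value, so {A, C, D} → B holds.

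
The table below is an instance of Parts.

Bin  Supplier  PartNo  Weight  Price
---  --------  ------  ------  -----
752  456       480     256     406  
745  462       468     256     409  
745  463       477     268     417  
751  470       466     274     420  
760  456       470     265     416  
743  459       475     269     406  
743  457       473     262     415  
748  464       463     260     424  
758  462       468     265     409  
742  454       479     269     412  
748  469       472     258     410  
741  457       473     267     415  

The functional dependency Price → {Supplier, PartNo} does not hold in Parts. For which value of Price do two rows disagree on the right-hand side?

Price=406: 2 rows → {Supplier,PartNo} takes values {(456, 480), (459, 475)} — violation
Price=409: 2 rows → {Supplier,PartNo} = (462, 468), (462, 468) ✓
Price=417: 1 row → {Supplier,PartNo} = (463, 477) ✓
Price=420: 1 row → {Supplier,PartNo} = (470, 466) ✓
Price=416: 1 row → {Supplier,PartNo} = (456, 470) ✓
Price=415: 2 rows → {Supplier,PartNo} = (457, 473), (457, 473) ✓
Price=424: 1 row → {Supplier,PartNo} = (464, 463) ✓
Price=412: 1 row → {Supplier,PartNo} = (454, 479) ✓
Price=410: 1 row → {Supplier,PartNo} = (469, 472) ✓
The only Price value with inconsistent RHS is Price=406.

406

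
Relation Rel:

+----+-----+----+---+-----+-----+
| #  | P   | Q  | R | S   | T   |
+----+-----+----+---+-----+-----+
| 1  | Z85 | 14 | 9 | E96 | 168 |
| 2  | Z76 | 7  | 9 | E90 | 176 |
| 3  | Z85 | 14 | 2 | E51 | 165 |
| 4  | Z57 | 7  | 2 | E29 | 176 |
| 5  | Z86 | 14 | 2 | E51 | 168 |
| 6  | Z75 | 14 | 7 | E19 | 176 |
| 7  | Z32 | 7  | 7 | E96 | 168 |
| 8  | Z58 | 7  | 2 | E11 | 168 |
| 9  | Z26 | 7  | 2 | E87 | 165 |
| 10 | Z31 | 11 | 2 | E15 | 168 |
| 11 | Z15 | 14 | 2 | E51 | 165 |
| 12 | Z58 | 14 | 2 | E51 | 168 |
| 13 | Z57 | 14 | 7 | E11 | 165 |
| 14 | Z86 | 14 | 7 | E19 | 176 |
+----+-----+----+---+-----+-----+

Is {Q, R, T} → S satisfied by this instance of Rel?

(Q=14, R=9, T=168): row 1 → S = E96 ✓
(Q=7, R=9, T=176): row 2 → S = E90 ✓
(Q=14, R=2, T=165): rows 3, 11 → S = E51, E51 ✓
(Q=7, R=2, T=176): row 4 → S = E29 ✓
(Q=14, R=2, T=168): rows 5, 12 → S = E51, E51 ✓
(Q=14, R=7, T=176): rows 6, 14 → S = E19, E19 ✓
(Q=7, R=7, T=168): row 7 → S = E96 ✓
(Q=7, R=2, T=168): row 8 → S = E11 ✓
(Q=7, R=2, T=165): row 9 → S = E87 ✓
(Q=11, R=2, T=168): row 10 → S = E15 ✓
(Q=14, R=7, T=165): row 13 → S = E11 ✓
Every {Q, R, T} value is associated with a single S value, so {Q, R, T} → S holds.

Yes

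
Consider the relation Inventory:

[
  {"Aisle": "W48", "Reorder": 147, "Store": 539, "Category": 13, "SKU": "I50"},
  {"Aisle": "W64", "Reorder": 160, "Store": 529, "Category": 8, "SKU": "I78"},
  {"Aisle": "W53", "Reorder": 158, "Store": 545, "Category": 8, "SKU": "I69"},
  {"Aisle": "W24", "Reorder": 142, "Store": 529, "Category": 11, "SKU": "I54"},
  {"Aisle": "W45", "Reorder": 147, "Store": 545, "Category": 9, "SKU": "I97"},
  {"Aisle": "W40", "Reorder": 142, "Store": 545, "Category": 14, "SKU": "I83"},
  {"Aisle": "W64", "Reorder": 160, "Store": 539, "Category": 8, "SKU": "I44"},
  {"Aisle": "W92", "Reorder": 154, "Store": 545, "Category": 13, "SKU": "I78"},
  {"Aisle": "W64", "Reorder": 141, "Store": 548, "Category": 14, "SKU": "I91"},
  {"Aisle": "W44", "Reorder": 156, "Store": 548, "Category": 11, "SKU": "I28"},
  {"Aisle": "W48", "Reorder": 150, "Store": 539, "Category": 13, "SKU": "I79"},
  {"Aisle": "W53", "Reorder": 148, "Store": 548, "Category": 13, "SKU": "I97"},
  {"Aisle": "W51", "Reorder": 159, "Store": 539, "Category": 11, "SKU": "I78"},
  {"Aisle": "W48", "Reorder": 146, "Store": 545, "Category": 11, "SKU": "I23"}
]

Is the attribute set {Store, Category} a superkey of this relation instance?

Two distinct rows share (Store=539, Category=13), so {Store, Category} does not determine every attribute — not a superkey.

No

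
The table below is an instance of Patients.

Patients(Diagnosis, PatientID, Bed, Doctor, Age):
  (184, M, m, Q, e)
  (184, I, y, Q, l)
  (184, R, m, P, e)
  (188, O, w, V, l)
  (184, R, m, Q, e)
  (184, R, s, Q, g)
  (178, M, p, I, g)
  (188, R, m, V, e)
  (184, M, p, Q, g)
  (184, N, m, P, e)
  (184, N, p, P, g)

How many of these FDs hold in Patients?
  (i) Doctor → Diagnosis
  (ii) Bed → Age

2

(i) Doctor → Diagnosis: every LHS value maps to a single RHS value — holds.
(ii) Bed → Age: every LHS value maps to a single RHS value — holds.
2 of the 2 dependencies hold.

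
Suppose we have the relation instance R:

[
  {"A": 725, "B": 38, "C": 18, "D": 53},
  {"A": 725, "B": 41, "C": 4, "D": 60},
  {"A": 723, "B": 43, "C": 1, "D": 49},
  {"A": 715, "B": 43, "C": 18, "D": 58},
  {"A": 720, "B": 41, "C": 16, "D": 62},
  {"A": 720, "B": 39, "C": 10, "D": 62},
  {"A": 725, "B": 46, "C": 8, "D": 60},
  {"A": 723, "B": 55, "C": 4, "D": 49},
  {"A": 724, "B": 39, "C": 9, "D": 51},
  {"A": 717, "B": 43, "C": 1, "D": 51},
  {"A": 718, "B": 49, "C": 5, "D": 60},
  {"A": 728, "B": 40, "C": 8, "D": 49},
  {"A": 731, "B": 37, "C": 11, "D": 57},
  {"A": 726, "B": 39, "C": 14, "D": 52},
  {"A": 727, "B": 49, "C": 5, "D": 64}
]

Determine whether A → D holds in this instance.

No

A=725: 3 rows → D takes values {53, 60} — violation
A=723: 2 rows → D = 49, 49 ✓
A=715: 1 row → D = 58 ✓
A=720: 2 rows → D = 62, 62 ✓
A=724: 1 row → D = 51 ✓
A=717: 1 row → D = 51 ✓
A=718: 1 row → D = 60 ✓
A=728: 1 row → D = 49 ✓
A=731: 1 row → D = 57 ✓
A=726: 1 row → D = 52 ✓
A=727: 1 row → D = 64 ✓
Two rows agree on A but differ on D, so A → D does not hold.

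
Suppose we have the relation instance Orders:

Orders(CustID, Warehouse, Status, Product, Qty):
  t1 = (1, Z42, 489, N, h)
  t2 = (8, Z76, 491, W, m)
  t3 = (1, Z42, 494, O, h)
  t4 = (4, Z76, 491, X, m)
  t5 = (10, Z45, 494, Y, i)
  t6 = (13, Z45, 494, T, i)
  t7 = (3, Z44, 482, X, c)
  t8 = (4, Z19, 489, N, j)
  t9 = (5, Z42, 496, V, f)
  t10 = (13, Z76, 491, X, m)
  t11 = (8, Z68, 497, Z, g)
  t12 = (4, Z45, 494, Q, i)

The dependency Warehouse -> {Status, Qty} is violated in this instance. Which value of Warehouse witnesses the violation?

Z42

Warehouse=Z42: rows 1, 3, 9 → {Status,Qty} takes values {(489, h), (494, h), (496, f)} — violation
Warehouse=Z76: rows 2, 4, 10 → {Status,Qty} = (491, m), (491, m), (491, m) ✓
Warehouse=Z45: rows 5, 6, 12 → {Status,Qty} = (494, i), (494, i), (494, i) ✓
Warehouse=Z44: row 7 → {Status,Qty} = (482, c) ✓
Warehouse=Z19: row 8 → {Status,Qty} = (489, j) ✓
Warehouse=Z68: row 11 → {Status,Qty} = (497, g) ✓
The only Warehouse value with inconsistent RHS is Warehouse=Z42.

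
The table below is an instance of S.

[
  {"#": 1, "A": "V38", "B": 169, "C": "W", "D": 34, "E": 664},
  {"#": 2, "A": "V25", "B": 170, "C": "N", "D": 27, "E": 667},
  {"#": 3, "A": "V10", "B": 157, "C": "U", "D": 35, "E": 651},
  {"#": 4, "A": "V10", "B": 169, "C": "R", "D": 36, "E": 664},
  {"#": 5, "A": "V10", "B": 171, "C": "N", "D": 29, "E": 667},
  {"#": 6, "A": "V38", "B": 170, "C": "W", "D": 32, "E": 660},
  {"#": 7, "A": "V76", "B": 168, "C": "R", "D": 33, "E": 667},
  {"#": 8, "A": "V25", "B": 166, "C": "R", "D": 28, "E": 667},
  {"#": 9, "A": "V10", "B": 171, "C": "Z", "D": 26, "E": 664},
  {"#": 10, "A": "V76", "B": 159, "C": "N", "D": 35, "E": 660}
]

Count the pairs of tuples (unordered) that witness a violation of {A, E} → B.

(A=V25, E=667): violating pairs (2,8) — 1 pair.
(A=V10, E=664): violating pairs (4,9) — 1 pair.

2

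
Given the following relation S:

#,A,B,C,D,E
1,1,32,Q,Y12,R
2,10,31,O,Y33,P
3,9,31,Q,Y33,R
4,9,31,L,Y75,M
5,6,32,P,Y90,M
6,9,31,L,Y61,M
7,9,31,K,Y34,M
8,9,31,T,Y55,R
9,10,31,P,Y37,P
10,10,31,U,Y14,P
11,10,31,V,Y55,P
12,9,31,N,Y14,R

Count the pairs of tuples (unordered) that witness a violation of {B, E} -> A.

0

(B=31, E=P): all 4 rows agree on A — 0 pairs.
(B=31, E=R): all 3 rows agree on A — 0 pairs.
(B=31, E=M): all 3 rows agree on A — 0 pairs.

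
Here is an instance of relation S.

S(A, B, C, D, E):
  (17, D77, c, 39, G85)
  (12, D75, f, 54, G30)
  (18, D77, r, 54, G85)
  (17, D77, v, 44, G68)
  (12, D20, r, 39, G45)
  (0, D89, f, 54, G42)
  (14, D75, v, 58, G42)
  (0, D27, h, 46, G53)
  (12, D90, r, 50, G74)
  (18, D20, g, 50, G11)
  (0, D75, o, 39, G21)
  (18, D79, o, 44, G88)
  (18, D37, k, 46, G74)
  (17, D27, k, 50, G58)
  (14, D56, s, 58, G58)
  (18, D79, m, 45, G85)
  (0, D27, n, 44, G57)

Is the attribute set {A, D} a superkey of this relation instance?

Two distinct rows share (A=14, D=58), so {A, D} does not determine every attribute — not a superkey.

No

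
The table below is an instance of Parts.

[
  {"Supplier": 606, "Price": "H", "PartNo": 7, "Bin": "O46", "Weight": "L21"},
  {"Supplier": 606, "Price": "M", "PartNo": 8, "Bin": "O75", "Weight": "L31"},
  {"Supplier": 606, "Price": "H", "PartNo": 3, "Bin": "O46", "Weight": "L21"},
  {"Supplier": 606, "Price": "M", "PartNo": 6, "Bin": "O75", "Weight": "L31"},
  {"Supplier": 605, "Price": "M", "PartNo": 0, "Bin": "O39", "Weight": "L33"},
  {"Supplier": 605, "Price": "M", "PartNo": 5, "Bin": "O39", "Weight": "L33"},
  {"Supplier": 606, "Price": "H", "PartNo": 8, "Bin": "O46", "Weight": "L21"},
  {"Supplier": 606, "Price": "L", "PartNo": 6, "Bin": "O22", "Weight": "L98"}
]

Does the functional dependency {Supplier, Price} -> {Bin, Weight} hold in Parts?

(Supplier=606, Price=H): 3 rows → {Bin,Weight} = (O46, L21), (O46, L21), (O46, L21) ✓
(Supplier=606, Price=M): 2 rows → {Bin,Weight} = (O75, L31), (O75, L31) ✓
(Supplier=605, Price=M): 2 rows → {Bin,Weight} = (O39, L33), (O39, L33) ✓
(Supplier=606, Price=L): 1 row → {Bin,Weight} = (O22, L98) ✓
Every {Supplier, Price} value is associated with a single {Bin, Weight} value, so {Supplier, Price} -> {Bin, Weight} holds.

Yes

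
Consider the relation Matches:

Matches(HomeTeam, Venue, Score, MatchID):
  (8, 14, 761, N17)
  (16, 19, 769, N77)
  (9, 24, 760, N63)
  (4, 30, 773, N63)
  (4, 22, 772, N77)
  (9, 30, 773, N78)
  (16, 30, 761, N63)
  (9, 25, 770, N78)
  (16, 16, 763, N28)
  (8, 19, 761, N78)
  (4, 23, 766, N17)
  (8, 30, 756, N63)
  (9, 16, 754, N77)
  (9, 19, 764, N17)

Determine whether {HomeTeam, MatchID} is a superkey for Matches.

Two distinct rows share (HomeTeam=9, MatchID=N78), so {HomeTeam, MatchID} does not determine every attribute — not a superkey.

No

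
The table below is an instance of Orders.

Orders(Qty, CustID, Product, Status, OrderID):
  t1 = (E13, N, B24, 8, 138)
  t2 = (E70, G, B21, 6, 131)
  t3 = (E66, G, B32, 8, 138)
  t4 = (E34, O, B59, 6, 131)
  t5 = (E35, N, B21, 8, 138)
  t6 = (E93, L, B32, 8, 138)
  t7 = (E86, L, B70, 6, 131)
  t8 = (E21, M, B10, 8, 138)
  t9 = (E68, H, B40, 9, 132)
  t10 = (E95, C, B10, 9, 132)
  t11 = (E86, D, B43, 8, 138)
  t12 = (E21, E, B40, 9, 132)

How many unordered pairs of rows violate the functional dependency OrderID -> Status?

0

OrderID=138: all 6 rows agree on Status — 0 pairs.
OrderID=131: all 3 rows agree on Status — 0 pairs.
OrderID=132: all 3 rows agree on Status — 0 pairs.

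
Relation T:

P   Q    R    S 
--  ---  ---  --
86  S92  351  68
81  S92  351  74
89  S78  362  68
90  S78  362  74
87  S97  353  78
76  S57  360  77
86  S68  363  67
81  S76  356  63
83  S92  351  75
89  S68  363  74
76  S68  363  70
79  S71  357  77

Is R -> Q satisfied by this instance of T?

R=351: 3 rows → Q = S92, S92, S92 ✓
R=362: 2 rows → Q = S78, S78 ✓
R=353: 1 row → Q = S97 ✓
R=360: 1 row → Q = S57 ✓
R=363: 3 rows → Q = S68, S68, S68 ✓
R=356: 1 row → Q = S76 ✓
R=357: 1 row → Q = S71 ✓
Every R value is associated with a single Q value, so R -> Q holds.

Yes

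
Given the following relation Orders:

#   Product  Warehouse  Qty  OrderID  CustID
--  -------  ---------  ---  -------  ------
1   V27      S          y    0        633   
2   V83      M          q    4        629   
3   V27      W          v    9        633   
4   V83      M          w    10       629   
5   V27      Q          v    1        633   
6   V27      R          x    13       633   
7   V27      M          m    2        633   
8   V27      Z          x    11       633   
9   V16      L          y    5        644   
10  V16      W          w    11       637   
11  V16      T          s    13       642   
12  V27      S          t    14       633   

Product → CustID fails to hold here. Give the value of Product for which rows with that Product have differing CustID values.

V16

Product=V27: rows 1, 3, 5, 6, 7, 8, 12 → CustID = 633, 633, 633, 633, 633, 633, 633 ✓
Product=V83: rows 2, 4 → CustID = 629, 629 ✓
Product=V16: rows 9, 10, 11 → CustID takes values {644, 637, 642} — violation
The only Product value with inconsistent CustID is Product=V16.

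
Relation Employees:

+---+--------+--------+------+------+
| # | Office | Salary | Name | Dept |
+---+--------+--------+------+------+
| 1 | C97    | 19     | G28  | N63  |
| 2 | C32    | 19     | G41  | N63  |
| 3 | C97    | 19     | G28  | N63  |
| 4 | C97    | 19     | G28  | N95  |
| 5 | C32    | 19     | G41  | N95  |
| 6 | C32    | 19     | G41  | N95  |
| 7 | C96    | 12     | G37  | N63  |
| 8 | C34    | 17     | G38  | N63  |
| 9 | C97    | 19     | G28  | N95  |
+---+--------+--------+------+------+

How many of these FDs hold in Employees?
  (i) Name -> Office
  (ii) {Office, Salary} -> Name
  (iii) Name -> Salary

(i) Name -> Office: every LHS value maps to a single RHS value — holds.
(ii) {Office, Salary} -> Name: every LHS value maps to a single RHS value — holds.
(iii) Name -> Salary: every LHS value maps to a single RHS value — holds.
3 of the 3 dependencies hold.

3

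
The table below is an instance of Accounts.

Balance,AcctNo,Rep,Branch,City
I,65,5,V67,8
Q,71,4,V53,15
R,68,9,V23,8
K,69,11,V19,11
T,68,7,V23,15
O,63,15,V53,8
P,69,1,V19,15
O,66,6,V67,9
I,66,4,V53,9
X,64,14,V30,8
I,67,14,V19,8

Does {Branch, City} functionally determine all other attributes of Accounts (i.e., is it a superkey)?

All 11 rows have distinct {Branch, City} values, so {Branch, City} → (all attributes) holds and {Branch, City} is a superkey.

Yes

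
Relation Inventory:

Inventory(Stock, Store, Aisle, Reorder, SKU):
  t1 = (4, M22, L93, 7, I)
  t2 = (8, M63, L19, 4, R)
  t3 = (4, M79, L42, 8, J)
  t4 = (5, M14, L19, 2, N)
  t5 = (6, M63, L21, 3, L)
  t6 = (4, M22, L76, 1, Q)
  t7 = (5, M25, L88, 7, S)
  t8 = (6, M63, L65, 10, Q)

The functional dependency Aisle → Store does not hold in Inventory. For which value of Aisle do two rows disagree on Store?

L19

Aisle=L93: row 1 → Store = M22 ✓
Aisle=L19: rows 2, 4 → Store takes values {M63, M14} — violation
Aisle=L42: row 3 → Store = M79 ✓
Aisle=L21: row 5 → Store = M63 ✓
Aisle=L76: row 6 → Store = M22 ✓
Aisle=L88: row 7 → Store = M25 ✓
Aisle=L65: row 8 → Store = M63 ✓
The only Aisle value with inconsistent Store is Aisle=L19.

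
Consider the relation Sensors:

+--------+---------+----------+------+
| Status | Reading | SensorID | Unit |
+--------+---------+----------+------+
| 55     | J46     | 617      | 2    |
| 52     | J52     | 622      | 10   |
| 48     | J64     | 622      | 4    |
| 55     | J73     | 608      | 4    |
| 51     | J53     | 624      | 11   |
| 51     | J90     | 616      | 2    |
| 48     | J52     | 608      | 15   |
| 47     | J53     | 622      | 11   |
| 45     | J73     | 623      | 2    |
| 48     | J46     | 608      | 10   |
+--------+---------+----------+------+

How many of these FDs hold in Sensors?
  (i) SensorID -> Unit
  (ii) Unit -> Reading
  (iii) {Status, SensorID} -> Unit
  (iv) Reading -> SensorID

0

(i) SensorID -> Unit: SensorID=622: 3 rows → Unit takes values {10, 4, 11} — violation; SensorID=608: 3 rows → Unit takes values {4, 15, 10} — violation — fails.
(ii) Unit -> Reading: Unit=2: 3 rows → Reading takes values {J46, J90, J73} — violation; Unit=10: 2 rows → Reading takes values {J52, J46} — violation; Unit=4: 2 rows → Reading takes values {J64, J73} — violation — fails.
(iii) {Status, SensorID} -> Unit: (Status=48, SensorID=608): 2 rows → Unit takes values {15, 10} — violation — fails.
(iv) Reading -> SensorID: Reading=J46: 2 rows → SensorID takes values {617, 608} — violation; Reading=J52: 2 rows → SensorID takes values {622, 608} — violation; Reading=J73: 2 rows → SensorID takes values {608, 623} — violation; Reading=J53: 2 rows → SensorID takes values {624, 622} — violation — fails.
None of the 4 dependencies hold.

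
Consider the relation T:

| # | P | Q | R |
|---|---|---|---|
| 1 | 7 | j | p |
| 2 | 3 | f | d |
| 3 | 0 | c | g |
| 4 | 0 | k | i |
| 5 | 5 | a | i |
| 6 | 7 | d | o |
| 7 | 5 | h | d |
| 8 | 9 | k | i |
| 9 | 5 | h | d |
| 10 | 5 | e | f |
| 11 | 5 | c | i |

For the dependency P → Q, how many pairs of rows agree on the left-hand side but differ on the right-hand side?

P=7: violating pairs (1,6) — 1 pair.
P=0: violating pairs (3,4) — 1 pair.
P=5: violating pairs (5,7), (5,9), (5,10), (5,11), (7,10), (7,11), (9,10), (9,11), (10,11) — 9 pairs.

11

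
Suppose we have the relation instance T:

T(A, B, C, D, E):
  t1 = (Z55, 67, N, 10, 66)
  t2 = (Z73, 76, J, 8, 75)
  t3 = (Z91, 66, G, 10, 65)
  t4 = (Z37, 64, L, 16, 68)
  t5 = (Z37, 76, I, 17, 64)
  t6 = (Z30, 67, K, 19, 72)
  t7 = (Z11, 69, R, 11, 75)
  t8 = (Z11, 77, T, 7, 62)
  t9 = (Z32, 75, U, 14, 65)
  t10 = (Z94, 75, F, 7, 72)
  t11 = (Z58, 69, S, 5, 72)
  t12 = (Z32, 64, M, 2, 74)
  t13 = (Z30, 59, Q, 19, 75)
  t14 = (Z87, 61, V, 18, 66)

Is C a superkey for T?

All 14 rows have distinct C values, so C → (all attributes) holds and C is a superkey.

Yes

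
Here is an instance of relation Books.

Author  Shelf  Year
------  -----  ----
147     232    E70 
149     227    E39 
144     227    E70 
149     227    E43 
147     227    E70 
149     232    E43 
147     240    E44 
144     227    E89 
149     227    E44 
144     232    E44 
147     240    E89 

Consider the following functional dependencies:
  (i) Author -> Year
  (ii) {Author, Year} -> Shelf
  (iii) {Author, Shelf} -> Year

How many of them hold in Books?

0

(i) Author -> Year: Author=147: 4 rows → Year takes values {E70, E44, E89} — violation; Author=149: 4 rows → Year takes values {E39, E43, E44} — violation; Author=144: 3 rows → Year takes values {E70, E89, E44} — violation — fails.
(ii) {Author, Year} -> Shelf: (Author=147, Year=E70): 2 rows → Shelf takes values {232, 227} — violation; (Author=149, Year=E43): 2 rows → Shelf takes values {227, 232} — violation — fails.
(iii) {Author, Shelf} -> Year: (Author=149, Shelf=227): 3 rows → Year takes values {E39, E43, E44} — violation; (Author=144, Shelf=227): 2 rows → Year takes values {E70, E89} — violation; (Author=147, Shelf=240): 2 rows → Year takes values {E44, E89} — violation — fails.
None of the 3 dependencies hold.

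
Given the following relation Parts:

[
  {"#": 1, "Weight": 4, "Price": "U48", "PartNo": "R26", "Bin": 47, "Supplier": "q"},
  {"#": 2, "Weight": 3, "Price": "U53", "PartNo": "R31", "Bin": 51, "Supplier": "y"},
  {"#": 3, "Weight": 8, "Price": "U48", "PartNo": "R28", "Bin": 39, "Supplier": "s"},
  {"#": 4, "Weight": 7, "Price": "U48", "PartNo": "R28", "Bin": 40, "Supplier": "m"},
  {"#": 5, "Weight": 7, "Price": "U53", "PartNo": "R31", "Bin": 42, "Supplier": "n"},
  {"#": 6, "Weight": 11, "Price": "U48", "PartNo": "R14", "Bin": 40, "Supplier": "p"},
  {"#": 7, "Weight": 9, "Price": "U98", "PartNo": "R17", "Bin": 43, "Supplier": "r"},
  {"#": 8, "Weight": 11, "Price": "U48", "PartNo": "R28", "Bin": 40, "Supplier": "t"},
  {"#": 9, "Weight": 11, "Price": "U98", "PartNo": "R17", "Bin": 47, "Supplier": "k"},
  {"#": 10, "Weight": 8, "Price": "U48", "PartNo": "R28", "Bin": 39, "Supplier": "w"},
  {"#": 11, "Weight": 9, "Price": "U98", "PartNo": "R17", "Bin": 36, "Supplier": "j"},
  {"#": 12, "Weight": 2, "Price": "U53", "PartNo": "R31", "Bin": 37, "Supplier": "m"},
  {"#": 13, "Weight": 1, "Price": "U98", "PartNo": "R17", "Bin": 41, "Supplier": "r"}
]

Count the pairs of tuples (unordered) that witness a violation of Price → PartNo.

Price=U48: violating pairs (1,3), (1,4), (1,6), (1,8), (1,10), (3,6), (4,6), (6,8), (6,10) — 9 pairs.
Price=U53: all 3 rows agree on PartNo — 0 pairs.
Price=U98: all 4 rows agree on PartNo — 0 pairs.

9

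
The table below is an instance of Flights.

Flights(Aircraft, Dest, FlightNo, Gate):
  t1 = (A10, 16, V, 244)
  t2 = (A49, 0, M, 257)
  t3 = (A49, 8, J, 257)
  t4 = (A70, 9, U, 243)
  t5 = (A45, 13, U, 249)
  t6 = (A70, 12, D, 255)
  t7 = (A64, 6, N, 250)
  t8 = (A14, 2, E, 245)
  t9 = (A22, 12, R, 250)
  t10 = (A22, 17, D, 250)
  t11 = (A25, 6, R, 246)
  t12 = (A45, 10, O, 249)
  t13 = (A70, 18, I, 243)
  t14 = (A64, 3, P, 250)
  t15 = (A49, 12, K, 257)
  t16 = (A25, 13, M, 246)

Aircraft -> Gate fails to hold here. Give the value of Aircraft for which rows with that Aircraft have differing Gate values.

A70

Aircraft=A10: row 1 → Gate = 244 ✓
Aircraft=A49: rows 2, 3, 15 → Gate = 257, 257, 257 ✓
Aircraft=A70: rows 4, 6, 13 → Gate takes values {243, 255} — violation
Aircraft=A45: rows 5, 12 → Gate = 249, 249 ✓
Aircraft=A64: rows 7, 14 → Gate = 250, 250 ✓
Aircraft=A14: row 8 → Gate = 245 ✓
Aircraft=A22: rows 9, 10 → Gate = 250, 250 ✓
Aircraft=A25: rows 11, 16 → Gate = 246, 246 ✓
The only Aircraft value with inconsistent Gate is Aircraft=A70.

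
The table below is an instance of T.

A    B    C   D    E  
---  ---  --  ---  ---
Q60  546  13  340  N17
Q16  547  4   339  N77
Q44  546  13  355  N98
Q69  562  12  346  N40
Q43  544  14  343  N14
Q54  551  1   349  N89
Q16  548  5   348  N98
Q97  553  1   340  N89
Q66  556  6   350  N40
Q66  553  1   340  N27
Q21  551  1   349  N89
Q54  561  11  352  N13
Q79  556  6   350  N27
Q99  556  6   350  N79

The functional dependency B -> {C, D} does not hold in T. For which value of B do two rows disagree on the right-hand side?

B=546: 2 rows → {C,D} takes values {(13, 340), (13, 355)} — violation
B=547: 1 row → {C,D} = (4, 339) ✓
B=562: 1 row → {C,D} = (12, 346) ✓
B=544: 1 row → {C,D} = (14, 343) ✓
B=551: 2 rows → {C,D} = (1, 349), (1, 349) ✓
B=548: 1 row → {C,D} = (5, 348) ✓
B=553: 2 rows → {C,D} = (1, 340), (1, 340) ✓
B=556: 3 rows → {C,D} = (6, 350), (6, 350), (6, 350) ✓
B=561: 1 row → {C,D} = (11, 352) ✓
The only B value with inconsistent RHS is B=546.

546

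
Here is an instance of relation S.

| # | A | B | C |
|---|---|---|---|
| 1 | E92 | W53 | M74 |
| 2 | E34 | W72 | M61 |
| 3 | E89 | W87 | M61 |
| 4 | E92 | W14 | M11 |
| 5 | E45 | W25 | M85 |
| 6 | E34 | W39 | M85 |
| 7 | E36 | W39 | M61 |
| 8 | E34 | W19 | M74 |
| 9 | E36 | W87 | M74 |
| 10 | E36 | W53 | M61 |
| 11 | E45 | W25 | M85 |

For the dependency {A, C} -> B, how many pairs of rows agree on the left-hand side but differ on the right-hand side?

(A=E45, C=M85): all 2 rows agree on B — 0 pairs.
(A=E36, C=M61): violating pairs (7,10) — 1 pair.

1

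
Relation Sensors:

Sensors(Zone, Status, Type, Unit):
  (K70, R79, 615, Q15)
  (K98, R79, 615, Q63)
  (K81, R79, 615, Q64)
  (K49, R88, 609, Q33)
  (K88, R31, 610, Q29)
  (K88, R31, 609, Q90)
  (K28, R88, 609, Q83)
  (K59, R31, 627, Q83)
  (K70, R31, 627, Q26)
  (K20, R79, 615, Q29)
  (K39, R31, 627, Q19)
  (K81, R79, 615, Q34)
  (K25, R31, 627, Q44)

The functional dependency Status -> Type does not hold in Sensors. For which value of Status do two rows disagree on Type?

Status=R79: 5 rows → Type = 615, 615, 615, 615, 615 ✓
Status=R88: 2 rows → Type = 609, 609 ✓
Status=R31: 6 rows → Type takes values {610, 609, 627} — violation
The only Status value with inconsistent Type is Status=R31.

R31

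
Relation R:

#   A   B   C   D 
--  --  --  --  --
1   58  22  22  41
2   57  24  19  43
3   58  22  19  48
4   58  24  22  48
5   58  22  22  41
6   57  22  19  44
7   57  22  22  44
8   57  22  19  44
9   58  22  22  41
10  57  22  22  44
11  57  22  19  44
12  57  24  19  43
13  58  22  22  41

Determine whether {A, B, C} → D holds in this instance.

(A=58, B=22, C=22): rows 1, 5, 9, 13 → D = 41, 41, 41, 41 ✓
(A=57, B=24, C=19): rows 2, 12 → D = 43, 43 ✓
(A=58, B=22, C=19): row 3 → D = 48 ✓
(A=58, B=24, C=22): row 4 → D = 48 ✓
(A=57, B=22, C=19): rows 6, 8, 11 → D = 44, 44, 44 ✓
(A=57, B=22, C=22): rows 7, 10 → D = 44, 44 ✓
Every {A, B, C} value is associated with a single D value, so {A, B, C} → D holds.

Yes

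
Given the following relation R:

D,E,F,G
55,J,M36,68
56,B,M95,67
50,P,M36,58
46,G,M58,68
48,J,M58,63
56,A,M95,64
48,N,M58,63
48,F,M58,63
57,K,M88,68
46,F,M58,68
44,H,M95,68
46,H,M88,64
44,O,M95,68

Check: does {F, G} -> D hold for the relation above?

(F=M36, G=68): 1 row → D = 55 ✓
(F=M95, G=67): 1 row → D = 56 ✓
(F=M36, G=58): 1 row → D = 50 ✓
(F=M58, G=68): 2 rows → D = 46, 46 ✓
(F=M58, G=63): 3 rows → D = 48, 48, 48 ✓
(F=M95, G=64): 1 row → D = 56 ✓
(F=M88, G=68): 1 row → D = 57 ✓
(F=M95, G=68): 2 rows → D = 44, 44 ✓
(F=M88, G=64): 1 row → D = 46 ✓
Every {F, G} value is associated with a single D value, so {F, G} -> D holds.

Yes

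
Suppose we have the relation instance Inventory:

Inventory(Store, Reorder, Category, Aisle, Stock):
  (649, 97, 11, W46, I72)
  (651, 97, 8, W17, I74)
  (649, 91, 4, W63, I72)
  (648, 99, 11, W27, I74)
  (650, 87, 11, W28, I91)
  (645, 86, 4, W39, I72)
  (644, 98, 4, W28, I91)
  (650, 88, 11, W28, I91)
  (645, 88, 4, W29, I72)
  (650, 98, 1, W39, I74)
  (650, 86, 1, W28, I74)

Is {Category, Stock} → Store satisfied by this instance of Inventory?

(Category=11, Stock=I72): 1 row → Store = 649 ✓
(Category=8, Stock=I74): 1 row → Store = 651 ✓
(Category=4, Stock=I72): 3 rows → Store takes values {649, 645} — violation
(Category=11, Stock=I74): 1 row → Store = 648 ✓
(Category=11, Stock=I91): 2 rows → Store = 650, 650 ✓
(Category=4, Stock=I91): 1 row → Store = 644 ✓
(Category=1, Stock=I74): 2 rows → Store = 650, 650 ✓
Two rows agree on {Category, Stock} but differ on Store, so {Category, Stock} → Store does not hold.

No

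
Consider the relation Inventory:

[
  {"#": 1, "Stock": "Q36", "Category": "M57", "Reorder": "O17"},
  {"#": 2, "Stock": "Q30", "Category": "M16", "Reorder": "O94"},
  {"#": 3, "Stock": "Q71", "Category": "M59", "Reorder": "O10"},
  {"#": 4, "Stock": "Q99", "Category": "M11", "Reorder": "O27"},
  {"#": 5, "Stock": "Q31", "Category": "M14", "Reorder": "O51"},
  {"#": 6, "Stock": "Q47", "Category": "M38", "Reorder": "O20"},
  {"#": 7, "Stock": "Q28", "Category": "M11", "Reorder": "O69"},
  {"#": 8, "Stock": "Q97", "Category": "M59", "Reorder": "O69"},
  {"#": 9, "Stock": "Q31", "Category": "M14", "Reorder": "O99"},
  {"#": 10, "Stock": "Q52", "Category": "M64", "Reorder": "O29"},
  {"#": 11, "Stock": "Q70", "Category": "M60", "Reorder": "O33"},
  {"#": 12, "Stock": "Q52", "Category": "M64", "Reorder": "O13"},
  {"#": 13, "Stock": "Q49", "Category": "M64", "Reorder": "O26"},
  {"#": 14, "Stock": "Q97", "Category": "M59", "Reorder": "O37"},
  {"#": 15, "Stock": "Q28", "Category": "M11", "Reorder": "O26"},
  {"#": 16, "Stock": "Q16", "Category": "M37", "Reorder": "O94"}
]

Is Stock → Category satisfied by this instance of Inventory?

Stock=Q36: row 1 → Category = M57 ✓
Stock=Q30: row 2 → Category = M16 ✓
Stock=Q71: row 3 → Category = M59 ✓
Stock=Q99: row 4 → Category = M11 ✓
Stock=Q31: rows 5, 9 → Category = M14, M14 ✓
Stock=Q47: row 6 → Category = M38 ✓
Stock=Q28: rows 7, 15 → Category = M11, M11 ✓
Stock=Q97: rows 8, 14 → Category = M59, M59 ✓
Stock=Q52: rows 10, 12 → Category = M64, M64 ✓
Stock=Q70: row 11 → Category = M60 ✓
Stock=Q49: row 13 → Category = M64 ✓
Stock=Q16: row 16 → Category = M37 ✓
Every Stock value is associated with a single Category value, so Stock → Category holds.

Yes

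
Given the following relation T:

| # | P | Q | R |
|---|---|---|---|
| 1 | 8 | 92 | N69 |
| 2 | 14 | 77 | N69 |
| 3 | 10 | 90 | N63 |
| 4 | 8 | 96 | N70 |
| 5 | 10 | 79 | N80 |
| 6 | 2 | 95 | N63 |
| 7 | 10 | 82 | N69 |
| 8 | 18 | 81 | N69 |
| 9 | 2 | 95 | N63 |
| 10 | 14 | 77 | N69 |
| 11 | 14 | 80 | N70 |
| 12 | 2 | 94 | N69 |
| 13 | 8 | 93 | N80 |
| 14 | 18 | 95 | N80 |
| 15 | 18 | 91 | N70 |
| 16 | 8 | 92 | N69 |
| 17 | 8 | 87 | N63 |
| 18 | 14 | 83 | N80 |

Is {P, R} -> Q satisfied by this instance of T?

(P=8, R=N69): rows 1, 16 → Q = 92, 92 ✓
(P=14, R=N69): rows 2, 10 → Q = 77, 77 ✓
(P=10, R=N63): row 3 → Q = 90 ✓
(P=8, R=N70): row 4 → Q = 96 ✓
(P=10, R=N80): row 5 → Q = 79 ✓
(P=2, R=N63): rows 6, 9 → Q = 95, 95 ✓
(P=10, R=N69): row 7 → Q = 82 ✓
(P=18, R=N69): row 8 → Q = 81 ✓
(P=14, R=N70): row 11 → Q = 80 ✓
(P=2, R=N69): row 12 → Q = 94 ✓
(P=8, R=N80): row 13 → Q = 93 ✓
(P=18, R=N80): row 14 → Q = 95 ✓
(P=18, R=N70): row 15 → Q = 91 ✓
(P=8, R=N63): row 17 → Q = 87 ✓
(P=14, R=N80): row 18 → Q = 83 ✓
Every {P, R} value is associated with a single Q value, so {P, R} -> Q holds.

Yes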